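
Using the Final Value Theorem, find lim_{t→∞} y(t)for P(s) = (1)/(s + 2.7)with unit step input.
FVT: lim_{t→∞} y(t) = lim_{s→0} s*Y(s) where Y(s) = P(s)/s.
= lim_{s→0} P(s) = P(0) = num(0)/den(0) = 1/2.7 = 0.3704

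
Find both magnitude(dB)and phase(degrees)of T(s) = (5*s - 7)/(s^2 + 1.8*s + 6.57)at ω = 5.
Substitute s = j*5: T(j5) = 0.841549 - 0.945527j.
|T| = 20*log₁₀(sqrt(Re²+Im²)) = 2.05 dB.
∠T = atan2(Im, Re) = -48.33°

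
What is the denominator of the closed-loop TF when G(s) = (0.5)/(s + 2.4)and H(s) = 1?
Characteristic poly = G_den * H_den + G_num * H_num = (s + 2.4) + (0.5) = s + 2.9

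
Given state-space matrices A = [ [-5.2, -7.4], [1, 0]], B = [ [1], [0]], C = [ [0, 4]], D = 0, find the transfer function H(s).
H(s) = C(sI - A)⁻¹B + D.
Characteristic polynomial det(sI - A) = s^2 + 5.2*s + 7.4.
Numerator from C·adj(sI-A)·B + D·det(sI-A) = 4.
H(s) = (4)/(s^2 + 5.2*s + 7.4)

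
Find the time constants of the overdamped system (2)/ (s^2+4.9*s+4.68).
Overdamped: real poles at -1.3, -3.6. τ = -1/pole → τ₁ = 0.7692, τ₂ = 0.2778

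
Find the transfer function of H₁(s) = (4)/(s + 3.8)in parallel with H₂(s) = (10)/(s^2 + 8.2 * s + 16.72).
Parallel: H = H₁ + H₂ = (n₁·d₂ + n₂·d₁)/(d₁·d₂).
n₁·d₂ = 4*s^2 + 32.8*s + 66.88. n₂·d₁ = 10*s + 38. Sum = 4*s^2 + 42.8*s + 104.88. d₁·d₂ = s^3 + 12*s^2 + 47.88*s + 63.536.
H(s) = (4*s^2 + 42.8*s + 104.88)/(s^3 + 12*s^2 + 47.88*s + 63.536)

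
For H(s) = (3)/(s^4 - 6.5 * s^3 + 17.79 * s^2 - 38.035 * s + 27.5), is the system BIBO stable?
Denominator: s^4 - 6.5*s^3 + 17.79*s^2 - 38.035*s + 27.5 = (s - 4)(s - 1.1)(s^2 - 1.4*s + 6.25). Poles: 0.7 + 2.4j, 0.7 - 2.4j, 1.1, 4. All Re(p)<0: No (unstable)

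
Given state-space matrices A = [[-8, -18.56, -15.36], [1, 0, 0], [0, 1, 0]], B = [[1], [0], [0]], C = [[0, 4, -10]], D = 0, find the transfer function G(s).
G(s) = C(sI - A)⁻¹B + D.
Characteristic polynomial det(sI - A) = s^3 + 8*s^2 + 18.56*s + 15.36.
Numerator from C·adj(sI-A)·B + D·det(sI-A) = 4*s - 10.
G(s) = (4*s - 10)/(s^3 + 8*s^2 + 18.56*s + 15.36)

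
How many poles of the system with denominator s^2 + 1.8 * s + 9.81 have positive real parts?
Poles: -0.9 + 3j, -0.9 - 3j. RHP poles (Re>0): 0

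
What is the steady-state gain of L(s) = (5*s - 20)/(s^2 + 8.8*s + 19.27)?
DC gain = L(0) = num(0)/den(0) = -20/19.27 = -1.038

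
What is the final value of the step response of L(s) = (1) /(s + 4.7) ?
FVT: lim_{t→∞} y(t) = lim_{s→0} s*Y(s) where Y(s) = L(s)/s.
= lim_{s→0} L(s) = L(0) = num(0)/den(0) = 1/4.7 = 0.2128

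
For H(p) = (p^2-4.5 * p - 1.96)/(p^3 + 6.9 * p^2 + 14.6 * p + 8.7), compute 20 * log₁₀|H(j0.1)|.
Substitute p = j*0.1: H(j0.1) = -0.230475 - 0.0131778j.
|H(j0.1)| = sqrt(Re² + Im²) = 0.2309.
20*log₁₀(0.2309) = -12.73 dB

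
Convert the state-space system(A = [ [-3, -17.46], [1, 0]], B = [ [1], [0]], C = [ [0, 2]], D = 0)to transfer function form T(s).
T(s) = C(sI - A)⁻¹B + D.
Characteristic polynomial det(sI - A) = s^2 + 3*s + 17.46.
Numerator from C·adj(sI-A)·B + D·det(sI-A) = 2.
T(s) = (2)/(s^2 + 3*s + 17.46)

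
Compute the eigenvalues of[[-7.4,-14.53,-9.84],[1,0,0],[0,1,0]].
Eigenvalues solve det(λI - A) = 0.
Characteristic polynomial: λ^3 + 7.4*λ^2 + 14.53*λ + 9.84 = 0.
Factor: (λ + 4.8)(λ^2 + 2.6*λ + 2.05) = 0.
Roots: -1.3 + 0.6j, -1.3 - 0.6j, -4.8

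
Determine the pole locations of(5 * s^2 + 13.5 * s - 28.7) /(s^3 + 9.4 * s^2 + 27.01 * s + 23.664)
Set denominator = 0: s^3 + 9.4*s^2 + 27.01*s + 23.664 = (s + 1.7)(s + 4.8)(s + 2.9) = 0 → Poles: -1.7, -2.9, -4.8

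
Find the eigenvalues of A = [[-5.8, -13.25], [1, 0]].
Eigenvalues solve det(λI - A) = 0.
Characteristic polynomial: λ^2 + 5.8*λ + 13.25 = 0.
Roots: -2.9 + 2.2j, -2.9 - 2.2j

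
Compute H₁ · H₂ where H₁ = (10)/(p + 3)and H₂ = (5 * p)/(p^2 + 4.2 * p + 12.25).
Series: H = H₁ · H₂ = (n₁·n₂)/(d₁·d₂).
Num: n₁·n₂ = 50*p. Den: d₁·d₂ = p^3 + 7.2*p^2 + 24.85*p + 36.75.
H(p) = (50*p)/(p^3 + 7.2*p^2 + 24.85*p + 36.75)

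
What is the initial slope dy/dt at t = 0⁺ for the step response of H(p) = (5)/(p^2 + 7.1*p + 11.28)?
IVT: y'(0⁺) = lim_{p→∞} p²·Y(p) = lim_{p→∞} p·H(p).
deg(num) = 0, deg(den) = 2, relative degree = 2 ≥ 2, so p·H(p) → 0. Initial slope = 0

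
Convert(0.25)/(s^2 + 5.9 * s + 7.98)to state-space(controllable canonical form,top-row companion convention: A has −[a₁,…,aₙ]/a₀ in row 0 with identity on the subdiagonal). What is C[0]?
Reachable canonical form: C = numerator coefficients (right-aligned, zero-padded to length n).
num = 0.25, C = [[0, 0.25]].
C[0] = 0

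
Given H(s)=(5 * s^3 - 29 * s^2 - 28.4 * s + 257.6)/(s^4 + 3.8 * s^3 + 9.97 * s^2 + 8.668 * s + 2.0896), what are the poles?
Set denominator = 0: s^4 + 3.8*s^3 + 9.97*s^2 + 8.668*s + 2.0896 = (s + 0.4)(s + 0.8)(s^2 + 2.6*s + 6.53) = 0 → Poles: -0.4, -0.8, -1.3 + 2.2j, -1.3 - 2.2j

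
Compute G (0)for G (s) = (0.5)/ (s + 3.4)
DC gain = G(0) = num(0)/den(0) = 0.5/3.4 = 0.1471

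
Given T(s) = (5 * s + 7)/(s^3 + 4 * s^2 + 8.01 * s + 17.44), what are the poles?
Set denominator = 0: s^3 + 4*s^2 + 8.01*s + 17.44 = (s + 3.2)(s^2 + 0.8*s + 5.45) = 0 → Poles: -0.4 + 2.3j, -0.4 - 2.3j, -3.2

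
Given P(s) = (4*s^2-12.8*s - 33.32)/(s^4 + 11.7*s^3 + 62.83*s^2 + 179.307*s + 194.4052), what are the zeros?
Set numerator = 0: 4*s^2 - 12.8*s - 33.32 = 4*(s + 1.7)(s - 4.9) = 0 → Zeros: -1.7, 4.9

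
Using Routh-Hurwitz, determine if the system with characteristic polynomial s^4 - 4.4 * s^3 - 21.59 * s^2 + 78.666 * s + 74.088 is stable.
Routh array:
s^4: [1, -21.59, 74.088]; s^3: [-4.4, 78.666]; s^2: [-3.71136, 74.088]; s^1: [-9.16889]; s^0: [74.088]
First column: [1, -4.4, -3.71136, -9.16889, 74.088]. Sign changes = 2.
No, unstable (2 RHP root(s))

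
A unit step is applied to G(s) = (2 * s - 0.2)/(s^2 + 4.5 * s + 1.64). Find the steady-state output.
FVT: lim_{t→∞} y(t) = lim_{s→0} s*Y(s) where Y(s) = G(s)/s.
= lim_{s→0} G(s) = G(0) = num(0)/den(0) = -0.2/1.64 = -0.122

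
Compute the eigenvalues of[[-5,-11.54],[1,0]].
Eigenvalues solve det(λI - A) = 0.
Characteristic polynomial: λ^2 + 5*λ + 11.54 = 0.
Roots: -2.5 + 2.3j, -2.5 - 2.3j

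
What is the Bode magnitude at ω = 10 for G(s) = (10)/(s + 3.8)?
Substitute s = j*10: G(j10) = 0.332052 - 0.87382j.
|G(j10)| = sqrt(Re² + Im²) = 0.9348.
20*log₁₀(0.9348) = -0.59 dB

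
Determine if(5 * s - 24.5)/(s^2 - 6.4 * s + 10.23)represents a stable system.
Denominator: s^2 - 6.4*s + 10.23 = (s - 3.1)(s - 3.3). Poles: 3.1, 3.3. All Re(p)<0: No (unstable)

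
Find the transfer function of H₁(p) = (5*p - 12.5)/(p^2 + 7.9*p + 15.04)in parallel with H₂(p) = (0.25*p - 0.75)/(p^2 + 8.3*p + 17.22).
Parallel: H = H₁ + H₂ = (n₁·d₂ + n₂·d₁)/(d₁·d₂).
n₁·d₂ = 5*p^3 + 29*p^2 - 17.65*p - 215.25. n₂·d₁ = 0.25*p^3 + 1.225*p^2 - 2.165*p - 11.28. Sum = 5.25*p^3 + 30.225*p^2 - 19.815*p - 226.53. d₁·d₂ = p^4 + 16.2*p^3 + 97.83*p^2 + 260.87*p + 258.9888.
H(p) = (5.25*p^3 + 30.225*p^2 - 19.815*p - 226.53)/(p^4 + 16.2*p^3 + 97.83*p^2 + 260.87*p + 258.9888)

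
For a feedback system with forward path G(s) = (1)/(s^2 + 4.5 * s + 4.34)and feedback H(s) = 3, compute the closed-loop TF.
Closed-loop T = G/(1+GH).
Numerator: G_num * H_den = 1.
Denominator: G_den * H_den + G_num * H_num = (s^2 + 4.5*s + 4.34) + (3) = s^2 + 4.5*s + 7.34.
T(s) = (1)/(s^2 + 4.5*s + 7.34)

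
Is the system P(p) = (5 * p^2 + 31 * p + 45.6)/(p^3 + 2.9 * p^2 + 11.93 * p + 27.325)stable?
Denominator: p^3 + 2.9*p^2 + 11.93*p + 27.325 = (p + 2.5)(p^2 + 0.4*p + 10.93). Poles: -0.2 + 3.3j, -0.2 - 3.3j, -2.5. All Re(p)<0: Yes (stable)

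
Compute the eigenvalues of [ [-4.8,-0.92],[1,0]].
Eigenvalues solve det(λI - A) = 0.
Characteristic polynomial: λ^2 + 4.8*λ + 0.92 = 0.
Factor: (λ + 0.2)(λ + 4.6) = 0.
Roots: -0.2, -4.6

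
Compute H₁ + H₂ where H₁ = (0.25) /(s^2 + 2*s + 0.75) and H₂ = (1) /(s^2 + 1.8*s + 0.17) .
Parallel: H = H₁ + H₂ = (n₁·d₂ + n₂·d₁)/(d₁·d₂).
n₁·d₂ = 0.25*s^2 + 0.45*s + 0.0425. n₂·d₁ = s^2 + 2*s + 0.75. Sum = 1.25*s^2 + 2.45*s + 0.7925. d₁·d₂ = s^4 + 3.8*s^3 + 4.52*s^2 + 1.69*s + 0.1275.
H(s) = (1.25*s^2 + 2.45*s + 0.7925)/(s^4 + 3.8*s^3 + 4.52*s^2 + 1.69*s + 0.1275)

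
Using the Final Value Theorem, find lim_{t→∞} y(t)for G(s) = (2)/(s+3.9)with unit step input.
FVT: lim_{t→∞} y(t) = lim_{s→0} s*Y(s) where Y(s) = G(s)/s.
= lim_{s→0} G(s) = G(0) = num(0)/den(0) = 2/3.9 = 0.5128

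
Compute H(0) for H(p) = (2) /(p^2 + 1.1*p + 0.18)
DC gain = H(0) = num(0)/den(0) = 2/0.18 = 11.11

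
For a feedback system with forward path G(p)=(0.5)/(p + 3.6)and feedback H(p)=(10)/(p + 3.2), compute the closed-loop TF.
Closed-loop T = G/(1+GH).
Numerator: G_num * H_den = 0.5*p + 1.6.
Denominator: G_den * H_den + G_num * H_num = (p^2 + 6.8*p + 11.52) + (5) = p^2 + 6.8*p + 16.52.
T(p) = (0.5*p + 1.6)/(p^2 + 6.8*p + 16.52)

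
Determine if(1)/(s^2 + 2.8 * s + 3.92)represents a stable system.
Denominator: s^2 + 2.8*s + 3.92. Poles: -1.4 + 1.4j, -1.4 - 1.4j. All Re(p)<0: Yes (stable)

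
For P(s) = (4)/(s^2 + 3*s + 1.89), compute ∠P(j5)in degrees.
Substitute s = j*5: P(j5) = -0.12178 - 0.0790439j.
∠P(j5) = atan2(Im, Re) = atan2(-0.0790439, -0.12178) = -147.01°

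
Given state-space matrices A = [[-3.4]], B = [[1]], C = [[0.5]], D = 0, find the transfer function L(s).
L(s) = C(sI - A)⁻¹B + D.
Characteristic polynomial det(sI - A) = s + 3.4.
Numerator from C·adj(sI-A)·B + D·det(sI-A) = 0.5.
L(s) = (0.5)/(s + 3.4)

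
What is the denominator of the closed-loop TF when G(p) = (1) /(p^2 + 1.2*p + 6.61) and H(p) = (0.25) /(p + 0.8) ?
Characteristic poly = G_den * H_den + G_num * H_num = (p^3 + 2*p^2 + 7.57*p + 5.288) + (0.25) = p^3 + 2*p^2 + 7.57*p + 5.538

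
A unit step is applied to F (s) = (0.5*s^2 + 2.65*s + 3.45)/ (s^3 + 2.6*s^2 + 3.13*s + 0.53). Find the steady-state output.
FVT: lim_{t→∞} y(t) = lim_{s→0} s*Y(s) where Y(s) = F(s)/s.
= lim_{s→0} F(s) = F(0) = num(0)/den(0) = 3.45/0.53 = 6.509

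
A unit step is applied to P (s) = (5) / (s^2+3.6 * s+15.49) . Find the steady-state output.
FVT: lim_{t→∞} y(t) = lim_{s→0} s*Y(s) where Y(s) = P(s)/s.
= lim_{s→0} P(s) = P(0) = num(0)/den(0) = 5/15.49 = 0.3228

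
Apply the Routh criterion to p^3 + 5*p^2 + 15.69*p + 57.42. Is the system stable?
Routh array:
p^3: [1, 15.69]; p^2: [5, 57.42]; p^1: [4.206]; p^0: [57.42]
First column: [1, 5, 4.206, 57.42]. Sign changes = 0.
Yes, stable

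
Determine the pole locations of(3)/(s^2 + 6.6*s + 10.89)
Set denominator = 0: s^2 + 6.6*s + 10.89 = (s + 3.3)(s + 3.3) = 0 → Poles: -3.3, -3.3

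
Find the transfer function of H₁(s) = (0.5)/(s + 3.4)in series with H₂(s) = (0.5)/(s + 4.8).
Series: H = H₁ · H₂ = (n₁·n₂)/(d₁·d₂).
Num: n₁·n₂ = 0.25. Den: d₁·d₂ = s^2 + 8.2*s + 16.32.
H(s) = (0.25)/(s^2 + 8.2*s + 16.32)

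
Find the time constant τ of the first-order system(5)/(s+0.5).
First-order system: τ = -1/pole. Pole = -0.5. τ = -1/(-0.5) = 2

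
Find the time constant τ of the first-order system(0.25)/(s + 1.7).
First-order system: τ = -1/pole. Pole = -1.7. τ = -1/(-1.7) = 0.5882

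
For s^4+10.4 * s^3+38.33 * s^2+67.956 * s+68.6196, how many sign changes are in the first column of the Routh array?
Routh array:
s^4: [1, 38.33, 68.6196]; s^3: [10.4, 67.956]; s^2: [31.7958, 68.6196]; s^1: [45.5114]; s^0: [68.6196]
First column: [1, 10.4, 31.7958, 45.5114, 68.6196]. Sign changes = 0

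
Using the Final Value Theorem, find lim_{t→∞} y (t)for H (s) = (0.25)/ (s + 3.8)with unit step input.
FVT: lim_{t→∞} y(t) = lim_{s→0} s*Y(s) where Y(s) = H(s)/s.
= lim_{s→0} H(s) = H(0) = num(0)/den(0) = 0.25/3.8 = 0.06579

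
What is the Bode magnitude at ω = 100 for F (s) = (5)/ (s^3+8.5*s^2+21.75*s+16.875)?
Substitute s = j*100: F(j100) = -4.23697e-07 + 4.97481e-06j.
|F(j100)| = sqrt(Re² + Im²) = 4.993e-06.
20*log₁₀(4.993e-06) = -106.03 dB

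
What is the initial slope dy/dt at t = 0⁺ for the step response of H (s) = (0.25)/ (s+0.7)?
IVT: y'(0⁺) = lim_{s→∞} s²·Y(s) = lim_{s→∞} s·H(s).
deg(num) = 0, deg(den) = 1, relative degree = 1, so s·H(s) → (leading num)/(leading den) = 0.25/1 = 0.25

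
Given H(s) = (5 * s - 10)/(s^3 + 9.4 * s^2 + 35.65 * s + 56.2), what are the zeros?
Set numerator = 0: 5*s - 10 = 0 → Zeros: 2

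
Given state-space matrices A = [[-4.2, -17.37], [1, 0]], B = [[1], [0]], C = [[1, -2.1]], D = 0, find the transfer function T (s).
T(s) = C(sI - A)⁻¹B + D.
Characteristic polynomial det(sI - A) = s^2 + 4.2*s + 17.37.
Numerator from C·adj(sI-A)·B + D·det(sI-A) = s - 2.1.
T(s) = (s - 2.1)/(s^2 + 4.2*s + 17.37)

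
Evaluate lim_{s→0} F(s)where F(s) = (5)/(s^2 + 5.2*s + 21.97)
DC gain = F(0) = num(0)/den(0) = 5/21.97 = 0.2276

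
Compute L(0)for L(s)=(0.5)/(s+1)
DC gain = L(0) = num(0)/den(0) = 0.5/1 = 0.5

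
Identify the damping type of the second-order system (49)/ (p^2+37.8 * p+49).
Standard form: ωn²/(p²+2ζωn·p+ωn²) gives ωn=7, ζ=2.7.
Overdamped (ζ = 2.7 > 1)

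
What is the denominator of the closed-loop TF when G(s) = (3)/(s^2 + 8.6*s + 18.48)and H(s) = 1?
Characteristic poly = G_den * H_den + G_num * H_num = (s^2 + 8.6*s + 18.48) + (3) = s^2 + 8.6*s + 21.48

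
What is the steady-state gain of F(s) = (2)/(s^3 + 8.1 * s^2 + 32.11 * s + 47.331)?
DC gain = F(0) = num(0)/den(0) = 2/47.331 = 0.04226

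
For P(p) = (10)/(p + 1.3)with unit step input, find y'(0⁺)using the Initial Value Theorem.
IVT: y'(0⁺) = lim_{p→∞} p²·Y(p) = lim_{p→∞} p·P(p).
deg(num) = 0, deg(den) = 1, relative degree = 1, so p·P(p) → (leading num)/(leading den) = 10/1 = 10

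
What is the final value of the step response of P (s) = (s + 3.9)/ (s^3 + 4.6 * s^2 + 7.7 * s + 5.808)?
FVT: lim_{t→∞} y(t) = lim_{s→0} s*Y(s) where Y(s) = P(s)/s.
= lim_{s→0} P(s) = P(0) = num(0)/den(0) = 3.9/5.808 = 0.6715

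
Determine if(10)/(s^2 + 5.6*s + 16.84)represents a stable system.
Denominator: s^2 + 5.6*s + 16.84. Poles: -2.8 + 3j, -2.8 - 3j. All Re(p)<0: Yes (stable)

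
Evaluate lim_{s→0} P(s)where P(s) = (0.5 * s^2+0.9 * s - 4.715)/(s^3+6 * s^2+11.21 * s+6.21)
DC gain = P(0) = num(0)/den(0) = -4.715/6.21 = -0.7593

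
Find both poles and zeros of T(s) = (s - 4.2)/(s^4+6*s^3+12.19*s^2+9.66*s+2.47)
Set denominator = 0: s^4 + 6*s^3 + 12.19*s^2 + 9.66*s + 2.47 = (s + 0.5)(s + 1.9)(s + 2.6)(s + 1) = 0 → Poles: -0.5, -1, -1.9, -2.6
Set numerator = 0: s - 4.2 = 0 → Zeros: 4.2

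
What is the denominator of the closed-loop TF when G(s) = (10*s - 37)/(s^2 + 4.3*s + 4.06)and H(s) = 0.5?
Characteristic poly = G_den * H_den + G_num * H_num = (s^2 + 4.3*s + 4.06) + (5*s - 18.5) = s^2 + 9.3*s - 14.44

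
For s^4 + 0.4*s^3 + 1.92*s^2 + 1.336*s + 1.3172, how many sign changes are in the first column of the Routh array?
Routh array:
s^4: [1, 1.92, 1.3172]; s^3: [0.4, 1.336]; s^2: [-1.42, 1.3172]; s^1: [1.70704]; s^0: [1.3172]
First column: [1, 0.4, -1.42, 1.70704, 1.3172]. Sign changes = 2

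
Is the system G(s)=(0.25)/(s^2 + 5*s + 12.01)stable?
Denominator: s^2 + 5*s + 12.01. Poles: -2.5 + 2.4j, -2.5 - 2.4j. All Re(p)<0: Yes (stable)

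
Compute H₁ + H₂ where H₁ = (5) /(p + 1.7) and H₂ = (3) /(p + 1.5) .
Parallel: H = H₁ + H₂ = (n₁·d₂ + n₂·d₁)/(d₁·d₂).
n₁·d₂ = 5*p + 7.5. n₂·d₁ = 3*p + 5.1. Sum = 8*p + 12.6. d₁·d₂ = p^2 + 3.2*p + 2.55.
H(p) = (8*p + 12.6)/(p^2 + 3.2*p + 2.55)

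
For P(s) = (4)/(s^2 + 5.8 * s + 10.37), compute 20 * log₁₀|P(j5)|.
Substitute s = j*5: P(j5) = -0.0554673 - 0.109949j.
|P(j5)| = sqrt(Re² + Im²) = 0.1231.
20*log₁₀(0.1231) = -18.19 dB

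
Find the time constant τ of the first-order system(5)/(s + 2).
First-order system: τ = -1/pole. Pole = -2. τ = -1/(-2) = 0.5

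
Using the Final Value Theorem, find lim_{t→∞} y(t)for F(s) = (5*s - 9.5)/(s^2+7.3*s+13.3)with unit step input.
FVT: lim_{t→∞} y(t) = lim_{s→0} s*Y(s) where Y(s) = F(s)/s.
= lim_{s→0} F(s) = F(0) = num(0)/den(0) = -9.5/13.3 = -0.7143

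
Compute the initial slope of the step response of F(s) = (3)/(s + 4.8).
IVT: y'(0⁺) = lim_{s→∞} s²·Y(s) = lim_{s→∞} s·F(s).
deg(num) = 0, deg(den) = 1, relative degree = 1, so s·F(s) → (leading num)/(leading den) = 3/1 = 3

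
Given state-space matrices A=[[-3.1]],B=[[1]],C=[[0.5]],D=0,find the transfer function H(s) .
H(s) = C(sI - A)⁻¹B + D.
Characteristic polynomial det(sI - A) = s + 3.1.
Numerator from C·adj(sI-A)·B + D·det(sI-A) = 0.5.
H(s) = (0.5)/(s + 3.1)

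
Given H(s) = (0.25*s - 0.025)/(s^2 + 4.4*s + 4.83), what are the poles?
Set denominator = 0: s^2 + 4.4*s + 4.83 = (s + 2.3)(s + 2.1) = 0 → Poles: -2.1, -2.3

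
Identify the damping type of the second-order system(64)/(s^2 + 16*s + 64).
Standard form: ωn²/(s²+2ζωn·s+ωn²) gives ωn=8, ζ=1.
Critically damped (ζ = 1)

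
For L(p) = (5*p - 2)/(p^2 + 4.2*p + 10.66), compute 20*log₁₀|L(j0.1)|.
Substitute p = j*0.1: L(j0.1) = -0.185653 + 0.0542699j.
|L(j0.1)| = sqrt(Re² + Im²) = 0.1934.
20*log₁₀(0.1934) = -14.27 dB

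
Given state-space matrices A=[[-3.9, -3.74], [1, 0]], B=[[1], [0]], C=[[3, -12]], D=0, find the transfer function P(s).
P(s) = C(sI - A)⁻¹B + D.
Characteristic polynomial det(sI - A) = s^2 + 3.9*s + 3.74.
Numerator from C·adj(sI-A)·B + D·det(sI-A) = 3*s - 12.
P(s) = (3*s - 12)/(s^2 + 3.9*s + 3.74)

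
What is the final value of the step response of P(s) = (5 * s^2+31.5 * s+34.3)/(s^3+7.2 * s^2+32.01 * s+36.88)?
FVT: lim_{t→∞} y(t) = lim_{s→0} s*Y(s) where Y(s) = P(s)/s.
= lim_{s→0} P(s) = P(0) = num(0)/den(0) = 34.3/36.88 = 0.93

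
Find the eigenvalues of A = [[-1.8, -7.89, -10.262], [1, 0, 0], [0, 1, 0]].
Eigenvalues solve det(λI - A) = 0.
Characteristic polynomial: λ^3 + 1.8*λ^2 + 7.89*λ + 10.262 = 0.
Factor: (λ + 1.4)(λ^2 + 0.4*λ + 7.33) = 0.
Roots: -0.2 + 2.7j, -0.2 - 2.7j, -1.4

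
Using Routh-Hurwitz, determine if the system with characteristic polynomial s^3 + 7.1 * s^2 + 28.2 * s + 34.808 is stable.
Routh array:
s^3: [1, 28.2]; s^2: [7.1, 34.808]; s^1: [23.2975]; s^0: [34.808]
First column: [1, 7.1, 23.2975, 34.808]. Sign changes = 0.
Yes, stable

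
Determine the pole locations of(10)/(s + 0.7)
Set denominator = 0: s + 0.7 = 0 → Poles: -0.7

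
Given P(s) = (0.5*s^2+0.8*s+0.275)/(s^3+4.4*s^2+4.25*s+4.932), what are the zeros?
Set numerator = 0: 0.5*s^2 + 0.8*s + 0.275 = 0.5*(s + 1.1)(s + 0.5) = 0 → Zeros: -0.5, -1.1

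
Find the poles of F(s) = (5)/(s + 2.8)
Set denominator = 0: s + 2.8 = 0 → Poles: -2.8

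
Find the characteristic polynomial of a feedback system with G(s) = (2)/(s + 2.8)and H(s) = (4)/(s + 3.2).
Characteristic poly = G_den * H_den + G_num * H_num = (s^2 + 6*s + 8.96) + (8) = s^2 + 6*s + 16.96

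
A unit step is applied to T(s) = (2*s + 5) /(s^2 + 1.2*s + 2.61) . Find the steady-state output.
FVT: lim_{t→∞} y(t) = lim_{s→0} s*Y(s) where Y(s) = T(s)/s.
= lim_{s→0} T(s) = T(0) = num(0)/den(0) = 5/2.61 = 1.916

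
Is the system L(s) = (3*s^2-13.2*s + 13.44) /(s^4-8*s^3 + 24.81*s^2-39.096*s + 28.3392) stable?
Denominator: s^4 - 8*s^3 + 24.81*s^2 - 39.096*s + 28.3392 = (s - 2.4)(s - 3.2)(s^2 - 2.4*s + 3.69). Poles: 1.2 + 1.5j, 1.2 - 1.5j, 2.4, 3.2. All Re(p)<0: No (unstable)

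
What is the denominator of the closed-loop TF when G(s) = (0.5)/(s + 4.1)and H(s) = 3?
Characteristic poly = G_den * H_den + G_num * H_num = (s + 4.1) + (1.5) = s + 5.6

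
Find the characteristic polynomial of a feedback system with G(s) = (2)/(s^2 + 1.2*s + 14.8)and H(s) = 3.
Characteristic poly = G_den * H_den + G_num * H_num = (s^2 + 1.2*s + 14.8) + (6) = s^2 + 1.2*s + 20.8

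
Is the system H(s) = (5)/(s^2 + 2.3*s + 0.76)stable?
Denominator: s^2 + 2.3*s + 0.76 = (s + 1.9)(s + 0.4). Poles: -0.4, -1.9. All Re(p)<0: Yes (stable)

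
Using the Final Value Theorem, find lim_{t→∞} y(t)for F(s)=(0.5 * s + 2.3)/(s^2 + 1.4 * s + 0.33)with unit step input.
FVT: lim_{t→∞} y(t) = lim_{s→0} s*Y(s) where Y(s) = F(s)/s.
= lim_{s→0} F(s) = F(0) = num(0)/den(0) = 2.3/0.33 = 6.97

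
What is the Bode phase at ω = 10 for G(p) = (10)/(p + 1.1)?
Substitute p = j*10: G(j10) = 0.108685 - 0.988045j.
∠G(j10) = atan2(Im, Re) = atan2(-0.988045, 0.108685) = -83.72°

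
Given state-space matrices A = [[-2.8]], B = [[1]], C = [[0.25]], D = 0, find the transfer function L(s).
L(s) = C(sI - A)⁻¹B + D.
Characteristic polynomial det(sI - A) = s + 2.8.
Numerator from C·adj(sI-A)·B + D·det(sI-A) = 0.25.
L(s) = (0.25)/(s + 2.8)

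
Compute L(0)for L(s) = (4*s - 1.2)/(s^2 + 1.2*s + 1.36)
DC gain = L(0) = num(0)/den(0) = -1.2/1.36 = -0.8824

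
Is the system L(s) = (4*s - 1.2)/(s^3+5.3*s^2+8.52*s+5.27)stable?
Denominator: s^3 + 5.3*s^2 + 8.52*s + 5.27 = (s + 3.1)(s^2 + 2.2*s + 1.7). Poles: -1.1 + 0.7j, -1.1 - 0.7j, -3.1. All Re(p)<0: Yes (stable)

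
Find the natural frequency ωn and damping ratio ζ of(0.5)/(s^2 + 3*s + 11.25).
Underdamped: complex pole -1.5 + 3j. ωn = |pole| = 3.354, ζ = -Re(pole)/ωn = 0.4472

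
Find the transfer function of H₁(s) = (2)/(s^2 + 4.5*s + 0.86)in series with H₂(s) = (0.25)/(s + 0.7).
Series: H = H₁ · H₂ = (n₁·n₂)/(d₁·d₂).
Num: n₁·n₂ = 0.5. Den: d₁·d₂ = s^3 + 5.2*s^2 + 4.01*s + 0.602.
H(s) = (0.5)/(s^3 + 5.2*s^2 + 4.01*s + 0.602)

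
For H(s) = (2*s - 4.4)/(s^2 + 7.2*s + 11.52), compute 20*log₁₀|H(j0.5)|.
Substitute s = j*0.5: H(j0.5) = -0.328549 + 0.19368j.
|H(j0.5)| = sqrt(Re² + Im²) = 0.3814.
20*log₁₀(0.3814) = -8.37 dB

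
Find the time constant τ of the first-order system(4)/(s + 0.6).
First-order system: τ = -1/pole. Pole = -0.6. τ = -1/(-0.6) = 1.667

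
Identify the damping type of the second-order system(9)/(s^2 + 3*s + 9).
Standard form: ωn²/(s²+2ζωn·s+ωn²) gives ωn=3, ζ=0.5.
Underdamped (ζ = 0.5 < 1)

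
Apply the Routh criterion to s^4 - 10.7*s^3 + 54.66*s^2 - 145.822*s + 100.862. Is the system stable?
Routh array:
s^4: [1, 54.66, 100.862]; s^3: [-10.7, -145.822]; s^2: [41.0318, 100.862]; s^1: [-119.52]; s^0: [100.862]
First column: [1, -10.7, 41.0318, -119.52, 100.862]. Sign changes = 4.
No, unstable (4 RHP root(s))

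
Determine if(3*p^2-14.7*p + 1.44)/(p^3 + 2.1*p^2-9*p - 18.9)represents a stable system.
Denominator: p^3 + 2.1*p^2 - 9*p - 18.9 = (p - 3)(p + 2.1)(p + 3). Poles: -2.1, -3, 3. All Re(p)<0: No (unstable)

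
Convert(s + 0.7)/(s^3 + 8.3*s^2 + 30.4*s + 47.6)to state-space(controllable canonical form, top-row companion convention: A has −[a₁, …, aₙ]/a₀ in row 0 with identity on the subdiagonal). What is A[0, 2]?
Reachable canonical form for den = s^3 + 8.3*s^2 + 30.4*s + 47.6: top row of A = -[a₁,a₂,...,aₙ]/a₀, ones on the subdiagonal, zeros elsewhere.
A = [[-8.3, -30.4, -47.6], [1, 0, 0], [0, 1, 0]].
A[0,2] = -47.6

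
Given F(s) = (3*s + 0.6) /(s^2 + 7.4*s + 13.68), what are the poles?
Set denominator = 0: s^2 + 7.4*s + 13.68 = (s + 3.6)(s + 3.8) = 0 → Poles: -3.6, -3.8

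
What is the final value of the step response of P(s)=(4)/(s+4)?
FVT: lim_{t→∞} y(t) = lim_{s→0} s*Y(s) where Y(s) = P(s)/s.
= lim_{s→0} P(s) = P(0) = num(0)/den(0) = 4/4 = 1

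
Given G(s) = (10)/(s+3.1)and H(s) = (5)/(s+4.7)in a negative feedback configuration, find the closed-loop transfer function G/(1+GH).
Closed-loop T = G/(1+GH).
Numerator: G_num * H_den = 10*s + 47.
Denominator: G_den * H_den + G_num * H_num = (s^2 + 7.8*s + 14.57) + (50) = s^2 + 7.8*s + 64.57.
T(s) = (10*s + 47)/(s^2 + 7.8*s + 64.57)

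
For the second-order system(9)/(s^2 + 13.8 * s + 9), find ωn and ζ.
Standard form: ωn²/(s²+2ζωn·s+ωn²).
const=9=ωn² → ωn=3, s coeff=13.8=2ζωn → ζ=2.3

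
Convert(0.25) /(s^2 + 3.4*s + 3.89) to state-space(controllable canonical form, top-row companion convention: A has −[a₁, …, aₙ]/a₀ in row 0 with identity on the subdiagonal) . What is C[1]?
Reachable canonical form: C = numerator coefficients (right-aligned, zero-padded to length n).
num = 0.25, C = [[0, 0.25]].
C[1] = 0.25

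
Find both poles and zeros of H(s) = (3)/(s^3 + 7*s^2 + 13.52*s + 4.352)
Set denominator = 0: s^3 + 7*s^2 + 13.52*s + 4.352 = (s + 3.4)(s + 3.2)(s + 0.4) = 0 → Poles: -0.4, -3.2, -3.4
Numerator is a nonzero constant (3) → Zeros: none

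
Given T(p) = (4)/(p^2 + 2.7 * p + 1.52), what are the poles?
Set denominator = 0: p^2 + 2.7*p + 1.52 = (p + 1.9)(p + 0.8) = 0 → Poles: -0.8, -1.9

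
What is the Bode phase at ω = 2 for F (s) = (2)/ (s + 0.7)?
Substitute s = j*2: F(j2) = 0.311804 - 0.890869j.
∠F(j2) = atan2(Im, Re) = atan2(-0.890869, 0.311804) = -70.71°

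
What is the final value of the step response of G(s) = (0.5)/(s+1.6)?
FVT: lim_{t→∞} y(t) = lim_{s→0} s*Y(s) where Y(s) = G(s)/s.
= lim_{s→0} G(s) = G(0) = num(0)/den(0) = 0.5/1.6 = 0.3125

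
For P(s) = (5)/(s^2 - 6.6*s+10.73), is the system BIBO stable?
Denominator: s^2 - 6.6*s + 10.73 = (s - 2.9)(s - 3.7). Poles: 2.9, 3.7. All Re(p)<0: No (unstable)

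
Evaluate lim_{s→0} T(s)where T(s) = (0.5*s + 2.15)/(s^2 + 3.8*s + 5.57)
DC gain = T(0) = num(0)/den(0) = 2.15/5.57 = 0.386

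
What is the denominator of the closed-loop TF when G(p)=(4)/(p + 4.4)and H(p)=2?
Characteristic poly = G_den * H_den + G_num * H_num = (p + 4.4) + (8) = p + 12.4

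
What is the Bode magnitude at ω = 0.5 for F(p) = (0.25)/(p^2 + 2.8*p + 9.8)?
Substitute p = j*0.5: F(j0.5) = 0.0256273 - 0.00375688j.
|F(j0.5)| = sqrt(Re² + Im²) = 0.0259.
20*log₁₀(0.0259) = -31.73 dB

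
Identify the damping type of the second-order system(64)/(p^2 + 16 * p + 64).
Standard form: ωn²/(p²+2ζωn·p+ωn²) gives ωn=8, ζ=1.
Critically damped (ζ = 1)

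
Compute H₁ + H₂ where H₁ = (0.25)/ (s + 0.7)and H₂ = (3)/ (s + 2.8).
Parallel: H = H₁ + H₂ = (n₁·d₂ + n₂·d₁)/(d₁·d₂).
n₁·d₂ = 0.25*s + 0.7. n₂·d₁ = 3*s + 2.1. Sum = 3.25*s + 2.8. d₁·d₂ = s^2 + 3.5*s + 1.96.
H(s) = (3.25*s + 2.8)/(s^2 + 3.5*s + 1.96)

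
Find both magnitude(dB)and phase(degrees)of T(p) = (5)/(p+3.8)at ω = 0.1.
Substitute p = j*0.1: T(j0.1) = 1.31488 - 0.0346021j.
|T| = 20*log₁₀(sqrt(Re²+Im²)) = 2.38 dB.
∠T = atan2(Im, Re) = -1.51°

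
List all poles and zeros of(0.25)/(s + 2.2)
Set denominator = 0: s + 2.2 = 0 → Poles: -2.2
Numerator is a nonzero constant (0.25) → Zeros: none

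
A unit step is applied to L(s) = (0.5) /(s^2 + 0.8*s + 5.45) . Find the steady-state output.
FVT: lim_{t→∞} y(t) = lim_{s→0} s*Y(s) where Y(s) = L(s)/s.
= lim_{s→0} L(s) = L(0) = num(0)/den(0) = 0.5/5.45 = 0.09174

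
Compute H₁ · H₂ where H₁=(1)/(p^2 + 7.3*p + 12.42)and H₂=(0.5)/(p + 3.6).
Series: H = H₁ · H₂ = (n₁·n₂)/(d₁·d₂).
Num: n₁·n₂ = 0.5. Den: d₁·d₂ = p^3 + 10.9*p^2 + 38.7*p + 44.712.
H(p) = (0.5)/(p^3 + 10.9*p^2 + 38.7*p + 44.712)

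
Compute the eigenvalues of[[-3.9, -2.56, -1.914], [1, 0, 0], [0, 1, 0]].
Eigenvalues solve det(λI - A) = 0.
Characteristic polynomial: λ^3 + 3.9*λ^2 + 2.56*λ + 1.914 = 0.
Factor: (λ + 3.3)(λ^2 + 0.6*λ + 0.58) = 0.
Roots: -0.3 + 0.7j, -0.3 - 0.7j, -3.3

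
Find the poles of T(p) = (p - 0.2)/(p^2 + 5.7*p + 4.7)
Set denominator = 0: p^2 + 5.7*p + 4.7 = (p + 4.7)(p + 1) = 0 → Poles: -1, -4.7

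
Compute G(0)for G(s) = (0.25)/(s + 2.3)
DC gain = G(0) = num(0)/den(0) = 0.25/2.3 = 0.1087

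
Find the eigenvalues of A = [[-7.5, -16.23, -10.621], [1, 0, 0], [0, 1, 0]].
Eigenvalues solve det(λI - A) = 0.
Characteristic polynomial: λ^3 + 7.5*λ^2 + 16.23*λ + 10.621 = 0.
Factor: (λ + 4.3)(λ + 1.9)(λ + 1.3) = 0.
Roots: -1.3, -1.9, -4.3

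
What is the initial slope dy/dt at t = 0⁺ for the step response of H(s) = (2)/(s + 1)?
IVT: y'(0⁺) = lim_{s→∞} s²·Y(s) = lim_{s→∞} s·H(s).
deg(num) = 0, deg(den) = 1, relative degree = 1, so s·H(s) → (leading num)/(leading den) = 2/1 = 2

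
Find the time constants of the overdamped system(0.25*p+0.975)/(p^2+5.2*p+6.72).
Overdamped: real poles at -2.4, -2.8. τ = -1/pole → τ₁ = 0.4167, τ₂ = 0.3571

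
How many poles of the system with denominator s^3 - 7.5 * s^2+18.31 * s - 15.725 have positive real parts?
s^3 - 7.5*s^2 + 18.31*s - 15.725 = (s - 3.7)(s^2 - 3.8*s + 4.25). Poles: 1.9 + 0.8j, 1.9 - 0.8j, 3.7. RHP poles (Re>0): 3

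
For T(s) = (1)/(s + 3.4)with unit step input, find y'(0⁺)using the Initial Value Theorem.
IVT: y'(0⁺) = lim_{s→∞} s²·Y(s) = lim_{s→∞} s·T(s).
deg(num) = 0, deg(den) = 1, relative degree = 1, so s·T(s) → (leading num)/(leading den) = 1/1 = 1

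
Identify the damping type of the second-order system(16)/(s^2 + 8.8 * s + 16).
Standard form: ωn²/(s²+2ζωn·s+ωn²) gives ωn=4, ζ=1.1.
Overdamped (ζ = 1.1 > 1)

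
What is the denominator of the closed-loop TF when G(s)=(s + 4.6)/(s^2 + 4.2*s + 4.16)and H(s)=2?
Characteristic poly = G_den * H_den + G_num * H_num = (s^2 + 4.2*s + 4.16) + (2*s + 9.2) = s^2 + 6.2*s + 13.36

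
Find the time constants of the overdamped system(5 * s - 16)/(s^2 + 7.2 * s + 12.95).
Overdamped: real poles at -3.7, -3.5. τ = -1/pole → τ₁ = 0.2703, τ₂ = 0.2857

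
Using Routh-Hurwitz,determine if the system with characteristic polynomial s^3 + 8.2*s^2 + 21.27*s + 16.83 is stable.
Routh array:
s^3: [1, 21.27]; s^2: [8.2, 16.83]; s^1: [19.2176]; s^0: [16.83]
First column: [1, 8.2, 19.2176, 16.83]. Sign changes = 0.
Yes, stable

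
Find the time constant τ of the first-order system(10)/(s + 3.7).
First-order system: τ = -1/pole. Pole = -3.7. τ = -1/(-3.7) = 0.2703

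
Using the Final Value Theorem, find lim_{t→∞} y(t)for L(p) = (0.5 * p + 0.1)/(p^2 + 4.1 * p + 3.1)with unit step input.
FVT: lim_{t→∞} y(t) = lim_{p→0} p*Y(p) where Y(p) = L(p)/p.
= lim_{p→0} L(p) = L(0) = num(0)/den(0) = 0.1/3.1 = 0.03226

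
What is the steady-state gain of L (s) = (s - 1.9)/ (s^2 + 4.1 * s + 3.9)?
DC gain = L(0) = num(0)/den(0) = -1.9/3.9 = -0.4872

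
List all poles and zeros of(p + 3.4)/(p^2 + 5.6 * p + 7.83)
Set denominator = 0: p^2 + 5.6*p + 7.83 = (p + 2.9)(p + 2.7) = 0 → Poles: -2.7, -2.9
Set numerator = 0: p + 3.4 = 0 → Zeros: -3.4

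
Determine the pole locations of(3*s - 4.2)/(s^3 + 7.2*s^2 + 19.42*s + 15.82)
Set denominator = 0: s^3 + 7.2*s^2 + 19.42*s + 15.82 = (s + 1.4)(s^2 + 5.8*s + 11.3) = 0 → Poles: -1.4, -2.9 + 1.7j, -2.9 - 1.7j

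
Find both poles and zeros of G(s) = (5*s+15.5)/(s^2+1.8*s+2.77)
Set denominator = 0: s^2 + 1.8*s + 2.77 = 0 → Poles: -0.9 + 1.4j, -0.9 - 1.4j
Set numerator = 0: 5*s + 15.5 = 0 → Zeros: -3.1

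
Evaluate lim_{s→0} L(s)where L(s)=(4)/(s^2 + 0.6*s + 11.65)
DC gain = L(0) = num(0)/den(0) = 4/11.65 = 0.3433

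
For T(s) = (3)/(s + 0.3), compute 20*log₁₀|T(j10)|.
Substitute s = j*10: T(j10) = 0.00899191 - 0.29973j.
|T(j10)| = sqrt(Re² + Im²) = 0.2999.
20*log₁₀(0.2999) = -10.46 dB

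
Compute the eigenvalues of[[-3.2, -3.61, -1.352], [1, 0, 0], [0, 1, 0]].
Eigenvalues solve det(λI - A) = 0.
Characteristic polynomial: λ^3 + 3.2*λ^2 + 3.61*λ + 1.352 = 0.
Factor: (λ + 0.8)(λ^2 + 2.4*λ + 1.69) = 0.
Roots: -0.8, -1.2 + 0.5j, -1.2 - 0.5j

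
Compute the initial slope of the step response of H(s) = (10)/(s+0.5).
IVT: y'(0⁺) = lim_{s→∞} s²·Y(s) = lim_{s→∞} s·H(s).
deg(num) = 0, deg(den) = 1, relative degree = 1, so s·H(s) → (leading num)/(leading den) = 10/1 = 10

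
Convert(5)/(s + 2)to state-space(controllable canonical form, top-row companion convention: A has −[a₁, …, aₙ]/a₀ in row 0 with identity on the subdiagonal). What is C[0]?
Reachable canonical form: C = numerator coefficients (right-aligned, zero-padded to length n).
num = 5, C = [[5]].
C[0] = 5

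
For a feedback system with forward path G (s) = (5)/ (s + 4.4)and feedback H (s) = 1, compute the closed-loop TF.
Closed-loop T = G/(1+GH).
Numerator: G_num * H_den = 5.
Denominator: G_den * H_den + G_num * H_num = (s + 4.4) + (5) = s + 9.4.
T(s) = (5)/(s + 9.4)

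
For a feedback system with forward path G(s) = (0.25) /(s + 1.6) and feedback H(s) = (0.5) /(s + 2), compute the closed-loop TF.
Closed-loop T = G/(1+GH).
Numerator: G_num * H_den = 0.25*s + 0.5.
Denominator: G_den * H_den + G_num * H_num = (s^2 + 3.6*s + 3.2) + (0.125) = s^2 + 3.6*s + 3.325.
T(s) = (0.25*s + 0.5)/(s^2 + 3.6*s + 3.325)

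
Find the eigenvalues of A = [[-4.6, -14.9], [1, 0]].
Eigenvalues solve det(λI - A) = 0.
Characteristic polynomial: λ^2 + 4.6*λ + 14.9 = 0.
Roots: -2.3 + 3.1j, -2.3 - 3.1j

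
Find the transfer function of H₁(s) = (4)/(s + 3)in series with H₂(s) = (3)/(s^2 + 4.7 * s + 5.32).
Series: H = H₁ · H₂ = (n₁·n₂)/(d₁·d₂).
Num: n₁·n₂ = 12. Den: d₁·d₂ = s^3 + 7.7*s^2 + 19.42*s + 15.96.
H(s) = (12)/(s^3 + 7.7*s^2 + 19.42*s + 15.96)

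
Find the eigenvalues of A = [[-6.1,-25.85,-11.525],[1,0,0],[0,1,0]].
Eigenvalues solve det(λI - A) = 0.
Characteristic polynomial: λ^3 + 6.1*λ^2 + 25.85*λ + 11.525 = 0.
Factor: (λ + 0.5)(λ^2 + 5.6*λ + 23.05) = 0.
Roots: -0.5, -2.8 + 3.9j, -2.8 - 3.9j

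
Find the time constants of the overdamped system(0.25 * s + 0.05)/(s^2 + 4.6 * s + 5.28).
Overdamped: real poles at -2.4, -2.2. τ = -1/pole → τ₁ = 0.4167, τ₂ = 0.4545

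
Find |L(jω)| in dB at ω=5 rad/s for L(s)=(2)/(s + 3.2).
Substitute s = j*5: L(j5) = 0.181612 - 0.283768j.
|L(j5)| = sqrt(Re² + Im²) = 0.3369.
20*log₁₀(0.3369) = -9.45 dB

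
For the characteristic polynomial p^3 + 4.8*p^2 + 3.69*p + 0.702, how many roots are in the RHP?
p^3 + 4.8*p^2 + 3.69*p + 0.702 = (p + 0.6)(p + 3.9)(p + 0.3). Poles: -0.3, -0.6, -3.9. RHP poles (Re>0): 0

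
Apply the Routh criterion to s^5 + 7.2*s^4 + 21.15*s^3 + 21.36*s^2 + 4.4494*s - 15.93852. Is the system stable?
Routh array:
s^5: [1, 21.15, 4.4494]; s^4: [7.2, 21.36, -15.93852]; s^3: [18.1833, 6.66308]; s^2: [18.7216, -15.93852]; s^1: [22.1433]; s^0: [-15.93852]
First column: [1, 7.2, 18.1833, 18.7216, 22.1433, -15.93852]. Sign changes = 1.
No, unstable (1 RHP root(s))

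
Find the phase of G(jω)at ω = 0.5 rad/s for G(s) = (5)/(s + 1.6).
Substitute s = j*0.5: G(j0.5) = 2.84698 - 0.88968j.
∠G(j0.5) = atan2(Im, Re) = atan2(-0.88968, 2.84698) = -17.35°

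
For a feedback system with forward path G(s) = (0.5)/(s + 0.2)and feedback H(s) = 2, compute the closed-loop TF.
Closed-loop T = G/(1+GH).
Numerator: G_num * H_den = 0.5.
Denominator: G_den * H_den + G_num * H_num = (s + 0.2) + (1) = s + 1.2.
T(s) = (0.5)/(s + 1.2)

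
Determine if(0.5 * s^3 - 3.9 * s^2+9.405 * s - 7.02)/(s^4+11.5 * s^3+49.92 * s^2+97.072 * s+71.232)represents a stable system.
Denominator: s^4 + 11.5*s^3 + 49.92*s^2 + 97.072*s + 71.232 = (s + 3.5)(s + 2.4)(s^2 + 5.6*s + 8.48). Poles: -2.4, -2.8 + 0.8j, -2.8 - 0.8j, -3.5. All Re(p)<0: Yes (stable)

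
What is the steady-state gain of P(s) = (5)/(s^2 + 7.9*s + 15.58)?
DC gain = P(0) = num(0)/den(0) = 5/15.58 = 0.3209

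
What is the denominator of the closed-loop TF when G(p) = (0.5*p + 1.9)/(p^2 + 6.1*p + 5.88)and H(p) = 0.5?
Characteristic poly = G_den * H_den + G_num * H_num = (p^2 + 6.1*p + 5.88) + (0.25*p + 0.95) = p^2 + 6.35*p + 6.83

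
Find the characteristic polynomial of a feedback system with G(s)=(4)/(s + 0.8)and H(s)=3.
Characteristic poly = G_den * H_den + G_num * H_num = (s + 0.8) + (12) = s + 12.8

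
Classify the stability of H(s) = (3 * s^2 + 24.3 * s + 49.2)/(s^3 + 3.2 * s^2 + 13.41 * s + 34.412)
Denominator: s^3 + 3.2*s^2 + 13.41*s + 34.412 = (s + 2.8)(s^2 + 0.4*s + 12.29). Poles: -0.2 + 3.5j, -0.2 - 3.5j, -2.8. Stable (all poles in LHP)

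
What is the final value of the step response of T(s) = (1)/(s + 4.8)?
FVT: lim_{t→∞} y(t) = lim_{s→0} s*Y(s) where Y(s) = T(s)/s.
= lim_{s→0} T(s) = T(0) = num(0)/den(0) = 1/4.8 = 0.2083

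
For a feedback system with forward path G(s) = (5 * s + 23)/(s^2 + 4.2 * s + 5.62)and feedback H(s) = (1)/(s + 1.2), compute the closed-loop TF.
Closed-loop T = G/(1+GH).
Numerator: G_num * H_den = 5*s^2 + 29*s + 27.6.
Denominator: G_den * H_den + G_num * H_num = (s^3 + 5.4*s^2 + 10.66*s + 6.744) + (5*s + 23) = s^3 + 5.4*s^2 + 15.66*s + 29.744.
T(s) = (5*s^2 + 29*s + 27.6)/(s^3 + 5.4*s^2 + 15.66*s + 29.744)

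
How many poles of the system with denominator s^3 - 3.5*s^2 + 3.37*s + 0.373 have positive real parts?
s^3 - 3.5*s^2 + 3.37*s + 0.373 = (s + 0.1)(s^2 - 3.6*s + 3.73). Poles: -0.1, 1.8 + 0.7j, 1.8 - 0.7j. RHP poles (Re>0): 2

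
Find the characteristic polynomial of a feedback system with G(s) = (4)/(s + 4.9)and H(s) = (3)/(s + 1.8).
Characteristic poly = G_den * H_den + G_num * H_num = (s^2 + 6.7*s + 8.82) + (12) = s^2 + 6.7*s + 20.82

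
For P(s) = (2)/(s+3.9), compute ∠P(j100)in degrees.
Substitute s = j*100: P(j100) = 0.000778815 - 0.0199696j.
∠P(j100) = atan2(Im, Re) = atan2(-0.0199696, 0.000778815) = -87.77°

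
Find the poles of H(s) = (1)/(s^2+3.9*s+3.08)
Set denominator = 0: s^2 + 3.9*s + 3.08 = (s + 2.8)(s + 1.1) = 0 → Poles: -1.1, -2.8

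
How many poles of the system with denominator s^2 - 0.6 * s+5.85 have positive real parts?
Poles: 0.3 + 2.4j, 0.3 - 2.4j. RHP poles (Re>0): 2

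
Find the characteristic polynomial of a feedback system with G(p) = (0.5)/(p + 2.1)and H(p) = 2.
Characteristic poly = G_den * H_den + G_num * H_num = (p + 2.1) + (1) = p + 3.1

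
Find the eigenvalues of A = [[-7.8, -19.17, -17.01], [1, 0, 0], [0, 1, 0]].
Eigenvalues solve det(λI - A) = 0.
Characteristic polynomial: λ^3 + 7.8*λ^2 + 19.17*λ + 17.01 = 0.
Factor: (λ + 4.2)(λ^2 + 3.6*λ + 4.05) = 0.
Roots: -1.8 + 0.9j, -1.8 - 0.9j, -4.2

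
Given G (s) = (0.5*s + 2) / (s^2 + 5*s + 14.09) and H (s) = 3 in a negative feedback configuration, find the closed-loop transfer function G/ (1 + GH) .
Closed-loop T = G/(1+GH).
Numerator: G_num * H_den = 0.5*s + 2.
Denominator: G_den * H_den + G_num * H_num = (s^2 + 5*s + 14.09) + (1.5*s + 6) = s^2 + 6.5*s + 20.09.
T(s) = (0.5*s + 2)/(s^2 + 6.5*s + 20.09)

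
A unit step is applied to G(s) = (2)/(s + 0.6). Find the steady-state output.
FVT: lim_{t→∞} y(t) = lim_{s→0} s*Y(s) where Y(s) = G(s)/s.
= lim_{s→0} G(s) = G(0) = num(0)/den(0) = 2/0.6 = 3.333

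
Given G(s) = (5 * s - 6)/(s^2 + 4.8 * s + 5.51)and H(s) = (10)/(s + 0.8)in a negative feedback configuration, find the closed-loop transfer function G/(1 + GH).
Closed-loop T = G/(1+GH).
Numerator: G_num * H_den = 5*s^2 - 2*s - 4.8.
Denominator: G_den * H_den + G_num * H_num = (s^3 + 5.6*s^2 + 9.35*s + 4.408) + (50*s - 60) = s^3 + 5.6*s^2 + 59.35*s - 55.592.
T(s) = (5*s^2 - 2*s - 4.8)/(s^3 + 5.6*s^2 + 59.35*s - 55.592)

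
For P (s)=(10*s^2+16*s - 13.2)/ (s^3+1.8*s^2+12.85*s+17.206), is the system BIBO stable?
Denominator: s^3 + 1.8*s^2 + 12.85*s + 17.206 = (s + 1.4)(s^2 + 0.4*s + 12.29). Poles: -0.2 + 3.5j, -0.2 - 3.5j, -1.4. All Re(p)<0: Yes (stable)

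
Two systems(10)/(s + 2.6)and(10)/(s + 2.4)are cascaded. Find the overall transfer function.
Series: H = H₁ · H₂ = (n₁·n₂)/(d₁·d₂).
Num: n₁·n₂ = 100. Den: d₁·d₂ = s^2 + 5*s + 6.24.
H(s) = (100)/(s^2 + 5*s + 6.24)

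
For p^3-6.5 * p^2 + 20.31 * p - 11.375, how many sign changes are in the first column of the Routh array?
Routh array:
p^3: [1, 20.31]; p^2: [-6.5, -11.375]; p^1: [18.56]; p^0: [-11.375]
First column: [1, -6.5, 18.56, -11.375]. Sign changes = 3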